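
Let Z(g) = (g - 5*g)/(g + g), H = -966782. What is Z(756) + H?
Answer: -966784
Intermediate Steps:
Z(g) = -2 (Z(g) = (-4*g)/((2*g)) = (-4*g)*(1/(2*g)) = -2)
Z(756) + H = -2 - 966782 = -966784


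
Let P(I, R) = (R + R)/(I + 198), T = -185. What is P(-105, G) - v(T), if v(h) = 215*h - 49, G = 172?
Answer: 3703976/93 ≈ 39828.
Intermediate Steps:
v(h) = -49 + 215*h
P(I, R) = 2*R/(198 + I) (P(I, R) = (2*R)/(198 + I) = 2*R/(198 + I))
P(-105, G) - v(T) = 2*172/(198 - 105) - (-49 + 215*(-185)) = 2*172/93 - (-49 - 39775) = 2*172*(1/93) - 1*(-39824) = 344/93 + 39824 = 3703976/93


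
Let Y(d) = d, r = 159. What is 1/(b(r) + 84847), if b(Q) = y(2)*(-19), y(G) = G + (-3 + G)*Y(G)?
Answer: 1/84847 ≈ 1.1786e-5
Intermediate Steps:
y(G) = G + G*(-3 + G) (y(G) = G + (-3 + G)*G = G + G*(-3 + G))
b(Q) = 0 (b(Q) = (2*(-2 + 2))*(-19) = (2*0)*(-19) = 0*(-19) = 0)
1/(b(r) + 84847) = 1/(0 + 84847) = 1/84847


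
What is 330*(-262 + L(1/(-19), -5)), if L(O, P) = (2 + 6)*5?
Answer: -73260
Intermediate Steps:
L(O, P) = 40 (L(O, P) = 8*5 = 40)
330*(-262 + L(1/(-19), -5)) = 330*(-262 + 40) = 330*(-222) = -73260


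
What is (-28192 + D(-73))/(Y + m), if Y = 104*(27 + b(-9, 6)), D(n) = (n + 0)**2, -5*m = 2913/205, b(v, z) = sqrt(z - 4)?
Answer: -67381128848025/8244548212369 + 2498125695000*sqrt(2)/8244548212369 ≈ -7.7443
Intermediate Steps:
b(v, z) = sqrt(-4 + z)
m = -2913/1025 (m = -2913/(5*205) = -1/5*2913/205 = -2913/1025 ≈ -2.8419)
D(n) = n**2
Y = 2808 + 104*sqrt(2) (Y = 104*(27 + sqrt(-4 + 6)) = 104*(27 + sqrt(2)) = 2808 + 104*sqrt(2) ≈ 2955.1)
(-28192 + D(-73))/(Y + m) = (-28192 + (-73)**2)/((2808 + 104*sqrt(2)) - 2913/1025) = (-28192 + 5329)/(2875287/1025 + 104*sqrt(2)) = -22863/(2875287/1025 + 104*sqrt(2))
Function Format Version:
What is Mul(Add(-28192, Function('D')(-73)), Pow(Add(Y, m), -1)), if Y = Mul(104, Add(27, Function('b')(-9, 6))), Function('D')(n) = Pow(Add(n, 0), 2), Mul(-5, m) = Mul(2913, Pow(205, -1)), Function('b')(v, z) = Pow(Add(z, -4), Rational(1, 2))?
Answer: Add(Rational(-67381128848025, 8244548212369), Mul(Rational(2498125695000, 8244548212369), Pow(2, Rational(1, 2)))) ≈ -7.7443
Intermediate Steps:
Function('b')(v, z) = Pow(Add(-4, z), Rational(1, 2))
m = Rational(-2913, 1025) (m = Mul(Rational(-1, 5), Mul(2913, Pow(205, -1))) = Mul(Rational(-1, 5), Mul(2913, Rational(1, 205))) = Mul(Rational(-1, 5), Rational(2913, 205)) = Rational(-2913, 1025) ≈ -2.8419)
Function('D')(n) = Pow(n, 2)
Y = Add(2808, Mul(104, Pow(2, Rational(1, 2)))) (Y = Mul(104, Add(27, Pow(Add(-4, 6), Rational(1, 2)))) = Mul(104, Add(27, Pow(2, Rational(1, 2)))) = Add(2808, Mul(104, Pow(2, Rational(1, 2)))) ≈ 2955.1)
Mul(Add(-28192, Function('D')(-73)), Pow(Add(Y, m), -1)) = Mul(Add(-28192, Pow(-73, 2)), Pow(Add(Add(2808, Mul(104, Pow(2, Rational(1, 2)))), Rational(-2913, 1025)), -1)) = Mul(Add(-28192, 5329), Pow(Add(Rational(2875287, 1025), Mul(104, Pow(2, Rational(1, 2)))), -1)) = Mul(-22863, Pow(Add(Rational(2875287, 1025), Mul(104, Pow(2, Rational(1, 2)))), -1))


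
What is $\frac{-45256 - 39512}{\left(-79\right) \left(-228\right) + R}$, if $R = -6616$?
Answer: $- \frac{21192}{2849} \approx -7.4384$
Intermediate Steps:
$\frac{-45256 - 39512}{\left(-79\right) \left(-228\right) + R} = \frac{-45256 - 39512}{\left(-79\right) \left(-228\right) - 6616} = - \frac{84768}{18012 - 6616} = - \frac{84768}{11396} = \left(-84768\right) \frac{1}{11396} = - \frac{21192}{2849}$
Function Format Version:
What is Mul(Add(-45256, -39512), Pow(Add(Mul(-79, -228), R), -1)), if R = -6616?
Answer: Rational(-21192, 2849) ≈ -7.4384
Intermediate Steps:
Mul(Add(-45256, -39512), Pow(Add(Mul(-79, -228), R), -1)) = Mul(Add(-45256, -39512), Pow(Add(Mul(-79, -228), -6616), -1)) = Mul(-84768, Pow(Add(18012, -6616), -1)) = Mul(-84768, Pow(11396, -1)) = Mul(-84768, Rational(1, 11396)) = Rational(-21192, 2849)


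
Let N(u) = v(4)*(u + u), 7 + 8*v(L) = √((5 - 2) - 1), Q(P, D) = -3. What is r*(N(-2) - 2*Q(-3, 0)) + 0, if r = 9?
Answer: 171/2 - 9*√2/2 ≈ 79.136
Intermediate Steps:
v(L) = -7/8 + √2/8 (v(L) = -7/8 + √((5 - 2) - 1)/8 = -7/8 + √(3 - 1)/8 = -7/8 + √2/8)
N(u) = 2*u*(-7/8 + √2/8) (N(u) = (-7/8 + √2/8)*(u + u) = (-7/8 + √2/8)*(2*u) = 2*u*(-7/8 + √2/8))
r*(N(-2) - 2*Q(-3, 0)) + 0 = 9*((¼)*(-2)*(-7 + √2) - 2*(-3)) + 0 = 9*((7/2 - √2/2) + 6) + 0 = 9*(19/2 - √2/2) + 0 = (171/2 - 9*√2/2) + 0 = 171/2 - 9*√2/2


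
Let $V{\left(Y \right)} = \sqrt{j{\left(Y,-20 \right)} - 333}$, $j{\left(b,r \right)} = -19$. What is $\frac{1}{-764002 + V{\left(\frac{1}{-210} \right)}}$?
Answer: $- \frac{382001}{291849528178} - \frac{i \sqrt{22}}{145924764089} \approx -1.3089 \cdot 10^{-6} - 3.2143 \cdot 10^{-11} i$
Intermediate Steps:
$V{\left(Y \right)} = 4 i \sqrt{22}$ ($V{\left(Y \right)} = \sqrt{-19 - 333} = \sqrt{-352} = 4 i \sqrt{22}$)
$\frac{1}{-764002 + V{\left(\frac{1}{-210} \right)}} = \frac{1}{-764002 + 4 i \sqrt{22}}$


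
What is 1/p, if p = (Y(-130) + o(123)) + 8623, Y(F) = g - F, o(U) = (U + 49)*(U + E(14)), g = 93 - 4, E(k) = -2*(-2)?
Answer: 1/30686 ≈ 3.2588e-5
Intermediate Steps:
E(k) = 4
g = 89
o(U) = (4 + U)*(49 + U) (o(U) = (U + 49)*(U + 4) = (49 + U)*(4 + U) = (4 + U)*(49 + U))
Y(F) = 89 - F
p = 30686 (p = ((89 - 1*(-130)) + (196 + 123² + 53*123)) + 8623 = ((89 + 130) + (196 + 15129 + 6519)) + 8623 = (219 + 21844) + 8623 = 22063 + 8623 = 30686)
1/p = 1/30686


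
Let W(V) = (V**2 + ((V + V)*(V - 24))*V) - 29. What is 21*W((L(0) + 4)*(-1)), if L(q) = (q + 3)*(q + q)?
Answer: -19089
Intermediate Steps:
L(q) = 2*q*(3 + q) (L(q) = (3 + q)*(2*q) = 2*q*(3 + q))
W(V) = -29 + V**2 + 2*V**2*(-24 + V) (W(V) = (V**2 + ((2*V)*(-24 + V))*V) - 29 = (V**2 + (2*V*(-24 + V))*V) - 29 = (V**2 + 2*V**2*(-24 + V)) - 29 = -29 + V**2 + 2*V**2*(-24 + V))
21*W((L(0) + 4)*(-1)) = 21*(-29 - 47*(2*0*(3 + 0) + 4)**2 + 2*((2*0*(3 + 0) + 4)*(-1))**3) = 21*(-29 - 47*(2*0*3 + 4)**2 + 2*((2*0*3 + 4)*(-1))**3) = 21*(-29 - 47*(0 + 4)**2 + 2*((0 + 4)*(-1))**3) = 21*(-29 - 47*(4*(-1))**2 + 2*(4*(-1))**3) = 21*(-29 - 47*(-4)**2 + 2*(-4)**3) = 21*(-29 - 47*16 + 2*(-64)) = 21*(-29 - 752 - 128) = 21*(-909) = -19089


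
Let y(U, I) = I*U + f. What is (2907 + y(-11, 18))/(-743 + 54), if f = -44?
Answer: -205/53 ≈ -3.8679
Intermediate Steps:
y(U, I) = -44 + I*U (y(U, I) = I*U - 44 = -44 + I*U)
(2907 + y(-11, 18))/(-743 + 54) = (2907 + (-44 + 18*(-11)))/(-743 + 54) = (2907 + (-44 - 198))/(-689) = (2907 - 242)*(-1/689) = 2665*(-1/689) = -205/53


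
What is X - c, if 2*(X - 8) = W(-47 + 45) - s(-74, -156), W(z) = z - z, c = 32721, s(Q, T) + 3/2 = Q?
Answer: -130701/4 ≈ -32675.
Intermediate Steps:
s(Q, T) = -3/2 + Q
W(z) = 0
X = 183/4 (X = 8 + (0 - (-3/2 - 74))/2 = 8 + (0 - 1*(-151/2))/2 = 8 + (0 + 151/2)/2 = 8 + (½)*(151/2) = 8 + 151/4 = 183/4 ≈ 45.750)
X - c = 183/4 - 1*32721 = 183/4 - 32721 = -130701/4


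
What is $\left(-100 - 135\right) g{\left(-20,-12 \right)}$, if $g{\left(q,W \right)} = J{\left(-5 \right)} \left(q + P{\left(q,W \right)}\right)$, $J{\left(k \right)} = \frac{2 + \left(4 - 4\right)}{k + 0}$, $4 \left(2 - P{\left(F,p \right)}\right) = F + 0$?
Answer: $-1222$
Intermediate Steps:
$P{\left(F,p \right)} = 2 - \frac{F}{4}$ ($P{\left(F,p \right)} = 2 - \frac{F + 0}{4} = 2 - \frac{F}{4}$)
$J{\left(k \right)} = \frac{2}{k}$ ($J{\left(k \right)} = \frac{2 + 0}{k} = \frac{2}{k}$)
$g{\left(q,W \right)} = - \frac{4}{5} - \frac{3 q}{10}$ ($g{\left(q,W \right)} = \frac{2}{-5} \left(q - \left(-2 + \frac{q}{4}\right)\right) = 2 \left(- \frac{1}{5}\right) \left(2 + \frac{3 q}{4}\right) = - \frac{2 \left(2 + \frac{3 q}{4}\right)}{5} = - \frac{4}{5} - \frac{3 q}{10}$)
$\left(-100 - 135\right) g{\left(-20,-12 \right)} = \left(-100 - 135\right) \left(- \frac{4}{5} - -6\right) = - 235 \left(- \frac{4}{5} + 6\right) = \left(-235\right) \frac{26}{5} = -1222$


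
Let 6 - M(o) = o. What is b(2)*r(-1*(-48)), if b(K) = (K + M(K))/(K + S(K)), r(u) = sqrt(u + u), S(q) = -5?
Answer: -8*sqrt(6) ≈ -19.596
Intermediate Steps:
M(o) = 6 - o
r(u) = sqrt(2)*sqrt(u) (r(u) = sqrt(2*u) = sqrt(2)*sqrt(u))
b(K) = 6/(-5 + K) (b(K) = (K + (6 - K))/(K - 5) = 6/(-5 + K))
b(2)*r(-1*(-48)) = (6/(-5 + 2))*(sqrt(2)*sqrt(-1*(-48))) = (6/(-3))*(sqrt(2)*sqrt(48)) = (6*(-1/3))*(sqrt(2)*(4*sqrt(3))) = -8*sqrt(6)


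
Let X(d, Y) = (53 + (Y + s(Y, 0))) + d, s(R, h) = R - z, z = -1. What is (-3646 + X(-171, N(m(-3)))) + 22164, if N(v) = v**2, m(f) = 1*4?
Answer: 18433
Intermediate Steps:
s(R, h) = 1 + R (s(R, h) = R - 1*(-1) = R + 1 = 1 + R)
m(f) = 4
X(d, Y) = 54 + d + 2*Y (X(d, Y) = (53 + (Y + (1 + Y))) + d = (53 + (1 + 2*Y)) + d = (54 + 2*Y) + d = 54 + d + 2*Y)
(-3646 + X(-171, N(m(-3)))) + 22164 = (-3646 + (54 - 171 + 2*4**2)) + 22164 = (-3646 + (54 - 171 + 2*16)) + 22164 = (-3646 + (54 - 171 + 32)) + 22164 = (-3646 - 85) + 22164 = -3731 + 22164 = 18433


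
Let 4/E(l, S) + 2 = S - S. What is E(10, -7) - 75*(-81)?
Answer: 6073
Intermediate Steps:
E(l, S) = -2 (E(l, S) = 4/(-2 + (S - S)) = 4/(-2 + 0) = 4/(-2) = 4*(-½) = -2)
E(10, -7) - 75*(-81) = -2 - 75*(-81) = -2 + 6075 = 6073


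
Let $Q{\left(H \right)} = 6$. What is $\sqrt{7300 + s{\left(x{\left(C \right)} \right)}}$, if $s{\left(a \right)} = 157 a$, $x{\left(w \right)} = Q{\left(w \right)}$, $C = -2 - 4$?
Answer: $\sqrt{8242} \approx 90.785$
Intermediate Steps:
$C = -6$
$x{\left(w \right)} = 6$
$\sqrt{7300 + s{\left(x{\left(C \right)} \right)}} = \sqrt{7300 + 157 \cdot 6} = \sqrt{7300 + 942} = \sqrt{8242}$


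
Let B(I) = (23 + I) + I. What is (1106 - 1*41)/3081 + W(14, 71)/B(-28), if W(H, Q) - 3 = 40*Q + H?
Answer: -2922424/33891 ≈ -86.230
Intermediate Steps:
W(H, Q) = 3 + H + 40*Q (W(H, Q) = 3 + (40*Q + H) = 3 + (H + 40*Q) = 3 + H + 40*Q)
B(I) = 23 + 2*I
(1106 - 1*41)/3081 + W(14, 71)/B(-28) = (1106 - 1*41)/3081 + (3 + 14 + 40*71)/(23 + 2*(-28)) = (1106 - 41)*(1/3081) + (3 + 14 + 2840)/(23 - 56) = 1065*(1/3081) + 2857/(-33) = 355/1027 + 2857*(-1/33) = 355/1027 - 2857/33 = -2922424/33891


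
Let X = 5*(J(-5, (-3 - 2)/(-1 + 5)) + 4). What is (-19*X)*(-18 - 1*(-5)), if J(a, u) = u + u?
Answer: 3705/2 ≈ 1852.5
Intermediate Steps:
J(a, u) = 2*u
X = 15/2 (X = 5*(2*((-3 - 2)/(-1 + 5)) + 4) = 5*(2*(-5/4) + 4) = 5*(-5/2 + 4) = 5*(3/2) = 15/2 ≈ 7.5000)
(-19*X)*(-18 - 1*(-5)) = (-19*15/2)*(-18 - 1*(-5)) = -285*(-18 + 5)/2 = -285/2*(-13) = 3705/2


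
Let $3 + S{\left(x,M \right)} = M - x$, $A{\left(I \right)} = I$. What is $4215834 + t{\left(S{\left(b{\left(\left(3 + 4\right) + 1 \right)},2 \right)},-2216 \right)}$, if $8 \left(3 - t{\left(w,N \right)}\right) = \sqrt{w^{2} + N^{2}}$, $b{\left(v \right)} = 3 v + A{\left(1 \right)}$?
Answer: $4215837 - \frac{\sqrt{1227833}}{4} \approx 4.2156 \cdot 10^{6}$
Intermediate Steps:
$b{\left(v \right)} = 1 + 3 v$ ($b{\left(v \right)} = 3 v + 1 = 1 + 3 v$)
$S{\left(x,M \right)} = -3 + M - x$ ($S{\left(x,M \right)} = -3 + \left(M - x\right) = -3 + M - x$)
$t{\left(w,N \right)} = 3 - \frac{\sqrt{N^{2} + w^{2}}}{8}$ ($t{\left(w,N \right)} = 3 - \frac{\sqrt{w^{2} + N^{2}}}{8} = 3 - \frac{\sqrt{N^{2} + w^{2}}}{8}$)
$4215834 + t{\left(S{\left(b{\left(\left(3 + 4\right) + 1 \right)},2 \right)},-2216 \right)} = 4215834 + \left(3 - \frac{\sqrt{\left(-2216\right)^{2} + \left(-3 + 2 - \left(1 + 3 \left(\left(3 + 4\right) + 1\right)\right)\right)^{2}}}{8}\right) = 4215834 + \left(3 - \frac{\sqrt{4910656 + \left(-3 + 2 - \left(1 + 3 \left(7 + 1\right)\right)\right)^{2}}}{8}\right) = 4215834 + \left(3 - \frac{\sqrt{4910656 + \left(-3 + 2 - \left(1 + 3 \cdot 8\right)\right)^{2}}}{8}\right) = 4215834 + \left(3 - \frac{\sqrt{4910656 + \left(-3 + 2 - \left(1 + 24\right)\right)^{2}}}{8}\right) = 4215834 + \left(3 - \frac{\sqrt{4910656 + \left(-3 + 2 - 25\right)^{2}}}{8}\right) = 4215834 + \left(3 - \frac{\sqrt{4910656 + \left(-26\right)^{2}}}{8}\right) = 4215834 + \left(3 - \frac{\sqrt{4910656 + 676}}{8}\right) = 4215834 + \left(3 - \frac{\sqrt{4911332}}{8}\right) = 4215834 + \left(3 - \frac{2 \sqrt{1227833}}{8}\right) = 4215834 + \left(3 - \frac{\sqrt{1227833}}{4}\right) = 4215837 - \frac{\sqrt{1227833}}{4}$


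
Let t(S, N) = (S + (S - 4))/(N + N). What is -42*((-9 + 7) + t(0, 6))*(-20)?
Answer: -1960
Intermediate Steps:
t(S, N) = (-4 + 2*S)/(2*N) (t(S, N) = (S + (-4 + S))/((2*N)) = (-4 + 2*S)*(1/(2*N)) = (-4 + 2*S)/(2*N))
-42*((-9 + 7) + t(0, 6))*(-20) = -42*((-9 + 7) + (-2 + 0)/6)*(-20) = -42*(-2 + (1/6)*(-2))*(-20) = -42*(-2 - 1/3)*(-20) = -42*(-7/3)*(-20) = 98*(-20) = -1960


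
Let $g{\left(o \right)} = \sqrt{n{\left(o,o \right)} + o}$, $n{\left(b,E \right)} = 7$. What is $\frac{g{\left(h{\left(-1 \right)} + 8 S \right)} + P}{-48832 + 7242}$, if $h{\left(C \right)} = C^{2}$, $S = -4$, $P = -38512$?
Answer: $\frac{19256}{20795} - \frac{i \sqrt{6}}{20795} \approx 0.92599 - 0.00011779 i$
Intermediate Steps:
$g{\left(o \right)} = \sqrt{7 + o}$
$\frac{g{\left(h{\left(-1 \right)} + 8 S \right)} + P}{-48832 + 7242} = \frac{\sqrt{7 + \left(\left(-1\right)^{2} + 8 \left(-4\right)\right)} - 38512}{-48832 + 7242} = \frac{\sqrt{7 + \left(1 - 32\right)} - 38512}{-41590} = \left(\sqrt{7 - 31} - 38512\right) \left(- \frac{1}{41590}\right) = \left(\sqrt{-24} - 38512\right) \left(- \frac{1}{41590}\right) = \left(2 i \sqrt{6} - 38512\right) \left(- \frac{1}{41590}\right) = \left(-38512 + 2 i \sqrt{6}\right) \left(- \frac{1}{41590}\right) = \frac{19256}{20795} - \frac{i \sqrt{6}}{20795}$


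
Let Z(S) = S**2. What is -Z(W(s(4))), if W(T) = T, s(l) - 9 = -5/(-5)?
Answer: -100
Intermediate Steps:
s(l) = 10 (s(l) = 9 - 5/(-5) = 9 - 5*(-1/5) = 9 + 1 = 10)
-Z(W(s(4))) = -1*10**2 = -1*100 = -100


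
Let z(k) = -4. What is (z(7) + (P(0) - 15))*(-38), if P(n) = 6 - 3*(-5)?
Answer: -76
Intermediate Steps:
P(n) = 21 (P(n) = 6 + 15 = 21)
(z(7) + (P(0) - 15))*(-38) = (-4 + (21 - 15))*(-38) = (-4 + 6)*(-38) = 2*(-38) = -76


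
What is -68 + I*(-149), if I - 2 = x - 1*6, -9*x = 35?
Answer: 9967/9 ≈ 1107.4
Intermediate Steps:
x = -35/9 (x = -⅑*35 = -35/9 ≈ -3.8889)
I = -71/9 (I = 2 + (-35/9 - 1*6) = 2 + (-35/9 - 6) = 2 - 89/9 = -71/9 ≈ -7.8889)
-68 + I*(-149) = -68 - 71/9*(-149) = -68 + 10579/9 = 9967/9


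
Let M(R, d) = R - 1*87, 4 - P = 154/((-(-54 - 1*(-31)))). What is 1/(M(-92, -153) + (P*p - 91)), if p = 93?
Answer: -23/11976 ≈ -0.0019205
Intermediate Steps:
P = -62/23 (P = 4 - 154/((-(-54 - 1*(-31)))) = 4 - 154/((-(-54 + 31))) = 4 - 154/((-1*(-23))) = 4 - 154/23 = -62/23 ≈ -2.6957)
M(R, d) = -87 + R (M(R, d) = R - 87 = -87 + R)
1/(M(-92, -153) + (P*p - 91)) = 1/((-87 - 92) + (-62/23*93 - 91)) = 1/(-179 + (-5766/23 - 91)) = 1/(-179 - 7859/23) = 1/(-11976/23) = -23/11976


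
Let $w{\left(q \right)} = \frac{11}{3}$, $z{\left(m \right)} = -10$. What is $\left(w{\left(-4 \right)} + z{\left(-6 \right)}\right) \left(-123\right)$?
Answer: $779$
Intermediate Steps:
$w{\left(q \right)} = \frac{11}{3}$ ($w{\left(q \right)} = 11 \cdot \frac{1}{3} = \frac{11}{3}$)
$\left(w{\left(-4 \right)} + z{\left(-6 \right)}\right) \left(-123\right) = \left(\frac{11}{3} - 10\right) \left(-123\right) = \left(- \frac{19}{3}\right) \left(-123\right) = 779$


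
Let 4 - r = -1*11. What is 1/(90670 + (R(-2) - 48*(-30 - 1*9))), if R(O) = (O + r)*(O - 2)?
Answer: 1/92490 ≈ 1.0812e-5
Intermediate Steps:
r = 15 (r = 4 - (-1)*11 = 4 - 1*(-11) = 4 + 11 = 15)
R(O) = (-2 + O)*(15 + O) (R(O) = (O + 15)*(O - 2) = (15 + O)*(-2 + O) = (-2 + O)*(15 + O))
1/(90670 + (R(-2) - 48*(-30 - 1*9))) = 1/(90670 + ((-30 + (-2)² + 13*(-2)) - 48*(-30 - 1*9))) = 1/(90670 + ((-30 + 4 - 26) - 48*(-30 - 9))) = 1/(90670 + (-52 - 48*(-39))) = 1/(90670 + (-52 + 1872)) = 1/(90670 + 1820) = 1/92490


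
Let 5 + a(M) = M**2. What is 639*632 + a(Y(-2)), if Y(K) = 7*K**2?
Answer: 404627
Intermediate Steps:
a(M) = -5 + M**2
639*632 + a(Y(-2)) = 639*632 + (-5 + (7*(-2)**2)**2) = 403848 + (-5 + (7*4)**2) = 403848 + (-5 + 28**2) = 403848 + (-5 + 784) = 403848 + 779 = 404627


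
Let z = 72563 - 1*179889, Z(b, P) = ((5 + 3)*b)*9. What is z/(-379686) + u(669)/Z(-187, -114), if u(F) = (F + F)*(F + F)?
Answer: -9420632585/71001282 ≈ -132.68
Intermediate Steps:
u(F) = 4*F² (u(F) = (2*F)*(2*F) = 4*F²)
Z(b, P) = 72*b (Z(b, P) = (8*b)*9 = 72*b)
z = -107326 (z = 72563 - 179889 = -107326)
z/(-379686) + u(669)/Z(-187, -114) = -107326/(-379686) + (4*669²)/((72*(-187))) = -107326*(-1/379686) + (4*447561)/(-13464) = 53663/189843 + 1790244*(-1/13464) = 53663/189843 - 49729/374 = -9420632585/71001282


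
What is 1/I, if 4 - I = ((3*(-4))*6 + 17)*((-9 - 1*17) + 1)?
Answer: -1/1371 ≈ -0.00072939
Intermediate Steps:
I = -1371 (I = 4 - ((3*(-4))*6 + 17)*((-9 - 1*17) + 1) = 4 - (-12*6 + 17)*((-9 - 17) + 1) = 4 - (-72 + 17)*(-26 + 1) = 4 - (-55)*(-25) = 4 - 1*1375 = 4 - 1375 = -1371)
1/I = 1/(-1371) = -1/1371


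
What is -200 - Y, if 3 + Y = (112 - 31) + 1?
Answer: -279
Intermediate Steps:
Y = 79 (Y = -3 + ((112 - 31) + 1) = -3 + (81 + 1) = -3 + 82 = 79)
-200 - Y = -200 - 1*79 = -200 - 79 = -279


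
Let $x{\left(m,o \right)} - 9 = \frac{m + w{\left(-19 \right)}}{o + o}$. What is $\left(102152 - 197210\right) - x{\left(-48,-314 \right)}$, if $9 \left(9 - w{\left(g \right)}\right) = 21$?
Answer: $- \frac{44776588}{471} \approx -95067.0$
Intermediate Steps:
$w{\left(g \right)} = \frac{20}{3}$ ($w{\left(g \right)} = 9 - \frac{7}{3} = \frac{20}{3}$)
$x{\left(m,o \right)} = 9 + \frac{\frac{20}{3} + m}{2 o}$ ($x{\left(m,o \right)} = 9 + \frac{m + \frac{20}{3}}{o + o} = 9 + \frac{\frac{20}{3} + m}{2 o}$)
$\left(102152 - 197210\right) - x{\left(-48,-314 \right)} = \left(102152 - 197210\right) - \frac{20 + 3 \left(-48\right) + 54 \left(-314\right)}{6 \left(-314\right)} = -95058 - \frac{1}{6} \left(- \frac{1}{314}\right) \left(20 - 144 - 16956\right) = -95058 - \frac{1}{6} \left(- \frac{1}{314}\right) \left(-17080\right) = -95058 - \frac{4270}{471} = - \frac{44776588}{471}$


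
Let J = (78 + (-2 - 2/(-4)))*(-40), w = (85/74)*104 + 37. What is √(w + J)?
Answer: I*√3974947/37 ≈ 53.885*I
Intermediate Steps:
w = 5789/37 (w = (85*(1/74))*104 + 37 = (85/74)*104 + 37 = 4420/37 + 37 = 5789/37 ≈ 156.46)
J = -3060 (J = (78 + (-2 - ¼*(-2)))*(-40) = (78 + (-2 + ½))*(-40) = (78 - 3/2)*(-40) = (153/2)*(-40) = -3060)
√(w + J) = √(5789/37 - 3060) = √(-107431/37) = I*√3974947/37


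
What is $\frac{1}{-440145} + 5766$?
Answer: $\frac{2537876069}{440145} \approx 5766.0$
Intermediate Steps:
$\frac{1}{-440145} + 5766 = - \frac{1}{440145} + 5766 = \frac{2537876069}{440145}$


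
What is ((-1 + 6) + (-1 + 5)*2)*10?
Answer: 130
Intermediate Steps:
((-1 + 6) + (-1 + 5)*2)*10 = (5 + 4*2)*10 = (5 + 8)*10 = 13*10 = 130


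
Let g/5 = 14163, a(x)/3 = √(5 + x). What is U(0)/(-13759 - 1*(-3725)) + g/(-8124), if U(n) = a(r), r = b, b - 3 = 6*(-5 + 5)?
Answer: -23605/2708 - 3*√2/5017 ≈ -8.7176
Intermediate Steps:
b = 3 (b = 3 + 6*(-5 + 5) = 3 + 6*0 = 3 + 0 = 3)
r = 3
a(x) = 3*√(5 + x)
U(n) = 6*√2 (U(n) = 3*√(5 + 3) = 3*√8 = 3*(2*√2) = 6*√2)
g = 70815 (g = 5*14163 = 70815)
U(0)/(-13759 - 1*(-3725)) + g/(-8124) = (6*√2)/(-13759 - 1*(-3725)) + 70815/(-8124) = (6*√2)/(-13759 + 3725) + 70815*(-1/8124) = (6*√2)/(-10034) - 23605/2708 = (6*√2)*(-1/10034) - 23605/2708 = -3*√2/5017 - 23605/2708 = -23605/2708 - 3*√2/5017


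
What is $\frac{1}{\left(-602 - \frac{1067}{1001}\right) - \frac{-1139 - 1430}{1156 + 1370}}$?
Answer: $- \frac{229866}{138390575} \approx -0.001661$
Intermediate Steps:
$\frac{1}{\left(-602 - \frac{1067}{1001}\right) - \frac{-1139 - 1430}{1156 + 1370}} = \frac{1}{\left(-602 - 1067 \cdot \frac{1}{1001}\right) - - \frac{2569}{2526}} = \frac{1}{\left(-602 - \frac{97}{91}\right) - \left(-2569\right) \frac{1}{2526}} = \frac{1}{\left(-602 - \frac{97}{91}\right) - - \frac{2569}{2526}} = \frac{1}{- \frac{54879}{91} + \frac{2569}{2526}} = \frac{1}{- \frac{138390575}{229866}} = - \frac{229866}{138390575}$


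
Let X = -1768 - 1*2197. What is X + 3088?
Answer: -877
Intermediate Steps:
X = -3965 (X = -1768 - 2197 = -3965)
X + 3088 = -3965 + 3088 = -877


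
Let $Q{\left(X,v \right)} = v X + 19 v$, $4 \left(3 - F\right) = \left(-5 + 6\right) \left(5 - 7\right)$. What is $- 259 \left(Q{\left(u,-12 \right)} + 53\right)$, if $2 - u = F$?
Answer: $40663$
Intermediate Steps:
$F = \frac{7}{2}$ ($F = 3 - \frac{\left(-5 + 6\right) \left(5 - 7\right)}{4} = 3 - \frac{1 \left(-2\right)}{4} = 3 - - \frac{1}{2} = 3 + \frac{1}{2} = \frac{7}{2} \approx 3.5$)
$u = - \frac{3}{2}$ ($u = 2 - \frac{7}{2} = - \frac{3}{2} \approx -1.5$)
$Q{\left(X,v \right)} = 19 v + X v$ ($Q{\left(X,v \right)} = X v + 19 v = 19 v + X v$)
$- 259 \left(Q{\left(u,-12 \right)} + 53\right) = - 259 \left(- 12 \left(19 - \frac{3}{2}\right) + 53\right) = - 259 \left(\left(-12\right) \frac{35}{2} + 53\right) = - 259 \left(-210 + 53\right) = \left(-259\right) \left(-157\right) = 40663$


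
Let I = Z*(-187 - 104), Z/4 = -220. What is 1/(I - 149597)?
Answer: 1/106483 ≈ 9.3912e-6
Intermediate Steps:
Z = -880 (Z = 4*(-220) = -880)
I = 256080 (I = -880*(-187 - 104) = -880*(-291) = 256080)
1/(I - 149597) = 1/(256080 - 149597) = 1/106483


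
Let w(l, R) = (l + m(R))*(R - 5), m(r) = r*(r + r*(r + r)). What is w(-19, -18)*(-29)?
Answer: -7576453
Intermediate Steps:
m(r) = r*(r + 2*r**2) (m(r) = r*(r + r*(2*r)) = r*(r + 2*r**2))
w(l, R) = (-5 + R)*(l + R**2*(1 + 2*R)) (w(l, R) = (l + R**2*(1 + 2*R))*(R - 5) = (l + R**2*(1 + 2*R))*(-5 + R) = (-5 + R)*(l + R**2*(1 + 2*R)))
w(-19, -18)*(-29) = (-9*(-18)**3 - 5*(-19) - 5*(-18)**2 + 2*(-18)**4 - 18*(-19))*(-29) = (-9*(-5832) + 95 - 5*324 + 2*104976 + 342)*(-29) = (52488 + 95 - 1620 + 209952 + 342)*(-29) = 261257*(-29) = -7576453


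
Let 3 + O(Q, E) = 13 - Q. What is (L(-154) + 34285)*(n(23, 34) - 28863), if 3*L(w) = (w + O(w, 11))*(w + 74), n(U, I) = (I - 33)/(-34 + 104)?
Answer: -41238568099/42 ≈ -9.8187e+8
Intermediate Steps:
O(Q, E) = 10 - Q (O(Q, E) = -3 + (13 - Q) = 10 - Q)
n(U, I) = -33/70 + I/70 (n(U, I) = (-33 + I)/70 = (-33 + I)*(1/70) = -33/70 + I/70)
L(w) = 740/3 + 10*w/3 (L(w) = ((w + (10 - w))*(w + 74))/3 = (10*(74 + w))/3 = (740 + 10*w)/3 = 740/3 + 10*w/3)
(L(-154) + 34285)*(n(23, 34) - 28863) = ((740/3 + (10/3)*(-154)) + 34285)*((-33/70 + (1/70)*34) - 28863) = ((740/3 - 1540/3) + 34285)*((-33/70 + 17/35) - 28863) = (-800/3 + 34285)*(1/70 - 28863) = (102055/3)*(-2020409/70) = -41238568099/42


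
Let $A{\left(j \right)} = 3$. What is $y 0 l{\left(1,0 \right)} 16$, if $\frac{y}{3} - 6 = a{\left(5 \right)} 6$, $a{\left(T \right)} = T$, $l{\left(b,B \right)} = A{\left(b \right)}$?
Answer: $0$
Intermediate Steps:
$l{\left(b,B \right)} = 3$
$y = 108$ ($y = 18 + 3 \cdot 5 \cdot 6 = 18 + 3 \cdot 30 = 18 + 90 = 108$)
$y 0 l{\left(1,0 \right)} 16 = 108 \cdot 0 \cdot 3 \cdot 16 = 0 \cdot 3 \cdot 16 = 0 \cdot 16 = 0$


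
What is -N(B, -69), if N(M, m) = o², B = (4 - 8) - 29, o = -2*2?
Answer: -16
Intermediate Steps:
o = -4
B = -33 (B = -4 - 29 = -33)
N(M, m) = 16 (N(M, m) = (-4)² = 16)
-N(B, -69) = -1*16 = -16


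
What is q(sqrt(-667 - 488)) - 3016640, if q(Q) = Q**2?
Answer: -3017795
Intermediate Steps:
q(sqrt(-667 - 488)) - 3016640 = (sqrt(-667 - 488))**2 - 3016640 = (sqrt(-1155))**2 - 3016640 = (I*sqrt(1155))**2 - 3016640 = -1155 - 3016640 = -3017795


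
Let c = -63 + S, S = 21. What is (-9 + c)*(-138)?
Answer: 7038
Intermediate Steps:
c = -42 (c = -63 + 21 = -42)
(-9 + c)*(-138) = (-9 - 42)*(-138) = -51*(-138) = 7038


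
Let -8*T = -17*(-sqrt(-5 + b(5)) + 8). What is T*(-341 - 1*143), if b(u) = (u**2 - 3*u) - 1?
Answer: -6171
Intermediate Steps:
b(u) = -1 + u**2 - 3*u
T = 51/4 (T = -(-17)*(-sqrt(-5 + (-1 + 5**2 - 3*5)) + 8)/8 = -(-17)*(-sqrt(-5 + (-1 + 25 - 15)) + 8)/8 = -(-17)*(-sqrt(-5 + 9) + 8)/8 = -(-17)*(-sqrt(4) + 8)/8 = -(-17)*(-1*2 + 8)/8 = -(-17)*(-2 + 8)/8 = -(-17)*6/8 = -1/8*(-102) = 51/4 ≈ 12.750)
T*(-341 - 1*143) = 51*(-341 - 1*143)/4 = 51*(-341 - 143)/4 = (51/4)*(-484) = -6171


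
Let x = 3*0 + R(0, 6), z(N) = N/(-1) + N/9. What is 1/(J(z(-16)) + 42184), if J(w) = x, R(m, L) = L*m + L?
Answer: 1/42190 ≈ 2.3702e-5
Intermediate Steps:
R(m, L) = L + L*m
z(N) = -8*N/9 (z(N) = N*(-1) + N*(⅑) = -N + N/9 = -8*N/9)
x = 6 (x = 3*0 + 6*(1 + 0) = 0 + 6*1 = 0 + 6 = 6)
J(w) = 6
1/(J(z(-16)) + 42184) = 1/(6 + 42184) = 1/42190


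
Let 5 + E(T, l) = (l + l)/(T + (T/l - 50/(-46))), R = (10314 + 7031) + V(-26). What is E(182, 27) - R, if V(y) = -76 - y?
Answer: -2039342366/117883 ≈ -17300.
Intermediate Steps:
R = 17295 (R = (10314 + 7031) + (-76 - 1*(-26)) = 17345 + (-76 + 26) = 17345 - 50 = 17295)
E(T, l) = -5 + 2*l/(25/23 + T + T/l) (E(T, l) = -5 + (l + l)/(T + (T/l - 50/(-46))) = -5 + (2*l)/(T + (T/l - 50*(-1/46))) = -5 + (2*l)/(T + (T/l + 25/23)) = -5 + (2*l)/(T + (25/23 + T/l)) = -5 + (2*l)/(25/23 + T + T/l) = -5 + 2*l/(25/23 + T + T/l))
E(182, 27) - R = (-125*27 - 115*182 + 46*27² - 115*182*27)/(23*182 + 25*27 + 23*182*27) - 1*17295 = (-3375 - 20930 + 46*729 - 565110)/(4186 + 675 + 113022) - 17295 = (-3375 - 20930 + 33534 - 565110)/117883 - 17295 = (1/117883)*(-555881) - 17295 = -555881/117883 - 17295 = -2039342366/117883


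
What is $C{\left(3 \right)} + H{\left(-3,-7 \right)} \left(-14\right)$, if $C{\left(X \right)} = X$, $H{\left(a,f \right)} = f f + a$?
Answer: $-641$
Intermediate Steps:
$H{\left(a,f \right)} = a + f^{2}$ ($H{\left(a,f \right)} = f^{2} + a = a + f^{2}$)
$C{\left(3 \right)} + H{\left(-3,-7 \right)} \left(-14\right) = 3 + \left(-3 + \left(-7\right)^{2}\right) \left(-14\right) = 3 + \left(-3 + 49\right) \left(-14\right) = 3 + 46 \left(-14\right) = 3 - 644 = -641$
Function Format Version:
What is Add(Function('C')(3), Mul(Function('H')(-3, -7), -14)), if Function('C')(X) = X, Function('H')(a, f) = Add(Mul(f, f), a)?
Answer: -641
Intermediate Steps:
Function('H')(a, f) = Add(a, Pow(f, 2)) (Function('H')(a, f) = Add(Pow(f, 2), a) = Add(a, Pow(f, 2)))
Add(Function('C')(3), Mul(Function('H')(-3, -7), -14)) = Add(3, Mul(Add(-3, Pow(-7, 2)), -14)) = Add(3, Mul(Add(-3, 49), -14)) = Add(3, Mul(46, -14)) = Add(3, -644) = -641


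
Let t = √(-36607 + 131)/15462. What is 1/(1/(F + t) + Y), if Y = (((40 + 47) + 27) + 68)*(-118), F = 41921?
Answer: (-√9119 + 324091251*I)/(-6960183698745*I + 21476*√9119) ≈ -4.6564e-5 + 2.0329e-20*I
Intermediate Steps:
t = I*√9119/7731 (t = √(-36476)*(1/15462) = (2*I*√9119)*(1/15462) = I*√9119/7731 ≈ 0.012352*I)
Y = -21476 (Y = ((87 + 27) + 68)*(-118) = (114 + 68)*(-118) = 182*(-118) = -21476)
1/(1/(F + t) + Y) = 1/(1/(41921 + I*√9119/7731) - 21476) = 1/(-21476 + 1/(41921 + I*√9119/7731))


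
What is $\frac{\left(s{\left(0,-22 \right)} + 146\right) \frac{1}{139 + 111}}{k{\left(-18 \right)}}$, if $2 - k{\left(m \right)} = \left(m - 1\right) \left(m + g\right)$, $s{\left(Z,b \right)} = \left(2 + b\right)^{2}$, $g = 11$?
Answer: $- \frac{273}{16375} \approx -0.016672$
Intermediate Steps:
$k{\left(m \right)} = 2 - \left(-1 + m\right) \left(11 + m\right)$ ($k{\left(m \right)} = 2 - \left(m - 1\right) \left(m + 11\right) = 2 - \left(-1 + m\right) \left(11 + m\right)$)
$\frac{\left(s{\left(0,-22 \right)} + 146\right) \frac{1}{139 + 111}}{k{\left(-18 \right)}} = \frac{\left(\left(2 - 22\right)^{2} + 146\right) \frac{1}{139 + 111}}{13 - \left(-18\right)^{2} - -180} = \frac{\left(\left(-20\right)^{2} + 146\right) \frac{1}{250}}{13 - 324 + 180} = \frac{\left(400 + 146\right) \frac{1}{250}}{13 - 324 + 180} = \frac{546 \cdot \frac{1}{250}}{-131} = \frac{273}{125} \left(- \frac{1}{131}\right) = - \frac{273}{16375}$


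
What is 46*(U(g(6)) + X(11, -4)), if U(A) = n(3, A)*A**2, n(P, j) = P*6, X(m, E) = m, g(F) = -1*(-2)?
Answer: 3818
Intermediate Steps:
g(F) = 2
n(P, j) = 6*P
U(A) = 18*A**2 (U(A) = (6*3)*A**2 = 18*A**2)
46*(U(g(6)) + X(11, -4)) = 46*(18*2**2 + 11) = 46*(18*4 + 11) = 46*(72 + 11) = 46*83 = 3818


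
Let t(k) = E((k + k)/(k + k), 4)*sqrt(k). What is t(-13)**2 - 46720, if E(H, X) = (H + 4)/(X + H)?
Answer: -46733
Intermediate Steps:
E(H, X) = (4 + H)/(H + X)
t(k) = sqrt(k) (t(k) = ((4 + (k + k)/(k + k))/((k + k)/(k + k) + 4))*sqrt(k) = ((4 + (2*k)/((2*k)))/((2*k)/((2*k)) + 4))*sqrt(k) = ((4 + (2*k)*(1/(2*k)))/((2*k)*(1/(2*k)) + 4))*sqrt(k) = ((4 + 1)/(1 + 4))*sqrt(k) = (5/5)*sqrt(k) = ((1/5)*5)*sqrt(k) = 1*sqrt(k) = sqrt(k))
t(-13)**2 - 46720 = (sqrt(-13))**2 - 46720 = (I*sqrt(13))**2 - 46720 = -13 - 46720 = -46733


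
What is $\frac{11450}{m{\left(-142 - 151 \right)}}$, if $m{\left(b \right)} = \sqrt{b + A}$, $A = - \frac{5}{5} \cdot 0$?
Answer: $- \frac{11450 i \sqrt{293}}{293} \approx - 668.92 i$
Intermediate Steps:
$A = 0$ ($A = \left(-5\right) \frac{1}{5} \cdot 0 = \left(-1\right) 0 = 0$)
$m{\left(b \right)} = \sqrt{b}$ ($m{\left(b \right)} = \sqrt{b + 0} = \sqrt{b}$)
$\frac{11450}{m{\left(-142 - 151 \right)}} = \frac{11450}{\sqrt{-142 - 151}} = \frac{11450}{\sqrt{-293}} = \frac{11450}{i \sqrt{293}} = 11450 \left(- \frac{i \sqrt{293}}{293}\right) = - \frac{11450 i \sqrt{293}}{293}$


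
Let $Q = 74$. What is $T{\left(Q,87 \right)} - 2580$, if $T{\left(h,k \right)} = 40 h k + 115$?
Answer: $255055$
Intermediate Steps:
$T{\left(h,k \right)} = 115 + 40 h k$ ($T{\left(h,k \right)} = 40 h k + 115 = 115 + 40 h k$)
$T{\left(Q,87 \right)} - 2580 = \left(115 + 40 \cdot 74 \cdot 87\right) - 2580 = \left(115 + 257520\right) - 2580 = 257635 - 2580 = 255055$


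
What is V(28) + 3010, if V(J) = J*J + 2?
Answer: 3796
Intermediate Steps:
V(J) = 2 + J² (V(J) = J² + 2 = 2 + J²)
V(28) + 3010 = (2 + 28²) + 3010 = (2 + 784) + 3010 = 786 + 3010 = 3796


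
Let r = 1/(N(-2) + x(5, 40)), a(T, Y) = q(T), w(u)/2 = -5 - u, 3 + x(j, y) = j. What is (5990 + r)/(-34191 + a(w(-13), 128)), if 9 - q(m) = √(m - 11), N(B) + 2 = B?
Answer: -204733089/1168409119 + 11979*√5/2336818238 ≈ -0.17521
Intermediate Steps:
x(j, y) = -3 + j
N(B) = -2 + B
w(u) = -10 - 2*u (w(u) = 2*(-5 - u) = -10 - 2*u)
q(m) = 9 - √(-11 + m) (q(m) = 9 - √(m - 11) = 9 - √(-11 + m))
a(T, Y) = 9 - √(-11 + T)
r = -½ (r = 1/((-2 - 2) + (-3 + 5)) = 1/(-4 + 2) = 1/(-2) = -½ ≈ -0.50000)
(5990 + r)/(-34191 + a(w(-13), 128)) = (5990 - ½)/(-34191 + (9 - √(-11 + (-10 - 2*(-13))))) = 11979/(2*(-34191 + (9 - √(-11 + (-10 + 26))))) = 11979/(2*(-34191 + (9 - √(-11 + 16)))) = 11979/(2*(-34191 + (9 - √5))) = 11979/(2*(-34182 - √5))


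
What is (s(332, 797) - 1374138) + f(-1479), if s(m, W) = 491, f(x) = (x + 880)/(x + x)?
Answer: -4063247227/2958 ≈ -1.3736e+6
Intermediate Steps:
f(x) = (880 + x)/(2*x) (f(x) = (880 + x)/((2*x)) = (880 + x)*(1/(2*x)) = (880 + x)/(2*x))
(s(332, 797) - 1374138) + f(-1479) = (491 - 1374138) + (½)*(880 - 1479)/(-1479) = -1373647 + (½)*(-1/1479)*(-599) = -1373647 + 599/2958 = -4063247227/2958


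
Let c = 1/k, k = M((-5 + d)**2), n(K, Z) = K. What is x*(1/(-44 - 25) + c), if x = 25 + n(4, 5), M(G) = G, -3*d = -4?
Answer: 14500/8349 ≈ 1.7367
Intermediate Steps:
d = 4/3 (d = -1/3*(-4) = 4/3 ≈ 1.3333)
k = 121/9 (k = (-5 + 4/3)**2 = (-11/3)**2 = 121/9 ≈ 13.444)
c = 9/121 (c = 1/(121/9) = 9/121 ≈ 0.074380)
x = 29 (x = 25 + 4 = 29)
x*(1/(-44 - 25) + c) = 29*(1/(-44 - 25) + 9/121) = 29*(1/(-69) + 9/121) = 29*(-1/69 + 9/121) = 29*(500/8349) = 14500/8349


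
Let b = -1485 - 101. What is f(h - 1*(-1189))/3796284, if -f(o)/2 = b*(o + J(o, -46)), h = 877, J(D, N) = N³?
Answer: -75549110/949071 ≈ -79.603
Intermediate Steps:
b = -1586
f(o) = -308749792 + 3172*o (f(o) = -(-3172)*(o + (-46)³) = -(-3172)*(o - 97336) = -(-3172)*(-97336 + o) = -2*(154374896 - 1586*o) = -308749792 + 3172*o)
f(h - 1*(-1189))/3796284 = (-308749792 + 3172*(877 - 1*(-1189)))/3796284 = (-308749792 + 3172*(877 + 1189))*(1/3796284) = (-308749792 + 3172*2066)*(1/3796284) = (-308749792 + 6553352)*(1/3796284) = -302196440*1/3796284 = -75549110/949071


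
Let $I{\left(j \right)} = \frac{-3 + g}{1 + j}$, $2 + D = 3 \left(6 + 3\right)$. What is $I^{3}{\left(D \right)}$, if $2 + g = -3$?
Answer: $- \frac{64}{2197} \approx -0.029131$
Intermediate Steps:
$g = -5$ ($g = -2 - 3 = -5$)
$D = 25$ ($D = -2 + 3 \left(6 + 3\right) = -2 + 3 \cdot 9 = -2 + 27 = 25$)
$I{\left(j \right)} = - \frac{8}{1 + j}$ ($I{\left(j \right)} = \frac{-3 - 5}{1 + j} = - \frac{8}{1 + j}$)
$I^{3}{\left(D \right)} = \left(- \frac{8}{1 + 25}\right)^{3} = \left(- \frac{8}{26}\right)^{3} = \left(\left(-8\right) \frac{1}{26}\right)^{3} = \left(- \frac{4}{13}\right)^{3} = - \frac{64}{2197}$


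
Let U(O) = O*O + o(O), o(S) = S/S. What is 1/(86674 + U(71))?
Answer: 1/91716 ≈ 1.0903e-5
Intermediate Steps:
o(S) = 1
U(O) = 1 + O² (U(O) = O*O + 1 = O² + 1 = 1 + O²)
1/(86674 + U(71)) = 1/(86674 + (1 + 71²)) = 1/(86674 + (1 + 5041)) = 1/(86674 + 5042) = 1/91716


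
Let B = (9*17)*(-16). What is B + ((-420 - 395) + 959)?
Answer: -2304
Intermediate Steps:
B = -2448 (B = 153*(-16) = -2448)
B + ((-420 - 395) + 959) = -2448 + ((-420 - 395) + 959) = -2448 + (-815 + 959) = -2448 + 144 = -2304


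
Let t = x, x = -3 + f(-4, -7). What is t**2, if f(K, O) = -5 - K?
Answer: 16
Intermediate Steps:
x = -4 (x = -3 + (-5 - 1*(-4)) = -3 + (-5 + 4) = -3 - 1 = -4)
t = -4
t**2 = (-4)**2 = 16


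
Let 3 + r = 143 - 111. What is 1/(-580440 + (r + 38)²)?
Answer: -1/575951 ≈ -1.7363e-6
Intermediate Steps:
r = 29 (r = -3 + (143 - 111) = -3 + 32 = 29)
1/(-580440 + (r + 38)²) = 1/(-580440 + (29 + 38)²) = 1/(-580440 + 67²) = 1/(-580440 + 4489) = 1/(-575951) = -1/575951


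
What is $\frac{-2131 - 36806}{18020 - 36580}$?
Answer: $\frac{38937}{18560} \approx 2.0979$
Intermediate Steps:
$\frac{-2131 - 36806}{18020 - 36580} = - \frac{38937}{-18560} = \left(-38937\right) \left(- \frac{1}{18560}\right) = \frac{38937}{18560}$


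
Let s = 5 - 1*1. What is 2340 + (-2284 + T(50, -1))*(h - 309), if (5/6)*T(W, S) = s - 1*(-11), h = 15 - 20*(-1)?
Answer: 623224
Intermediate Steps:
h = 35 (h = 15 + 20 = 35)
s = 4 (s = 5 - 1 = 4)
T(W, S) = 18 (T(W, S) = 6*(4 - 1*(-11))/5 = 6*(4 + 11)/5 = (6/5)*15 = 18)
2340 + (-2284 + T(50, -1))*(h - 309) = 2340 + (-2284 + 18)*(35 - 309) = 2340 - 2266*(-274) = 2340 + 620884 = 623224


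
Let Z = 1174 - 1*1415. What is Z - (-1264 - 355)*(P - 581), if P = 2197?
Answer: 2616063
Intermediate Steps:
Z = -241 (Z = 1174 - 1415 = -241)
Z - (-1264 - 355)*(P - 581) = -241 - (-1264 - 355)*(2197 - 581) = -241 - (-1619)*1616 = -241 - 1*(-2616304) = -241 + 2616304 = 2616063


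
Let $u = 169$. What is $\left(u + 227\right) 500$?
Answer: $198000$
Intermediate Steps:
$\left(u + 227\right) 500 = \left(169 + 227\right) 500 = 396 \cdot 500 = 198000$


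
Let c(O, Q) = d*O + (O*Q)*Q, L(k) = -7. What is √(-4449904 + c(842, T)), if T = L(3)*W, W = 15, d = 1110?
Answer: √5767766 ≈ 2401.6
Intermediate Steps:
T = -105 (T = -7*15 = -105)
c(O, Q) = 1110*O + O*Q² (c(O, Q) = 1110*O + (O*Q)*Q = 1110*O + O*Q²)
√(-4449904 + c(842, T)) = √(-4449904 + 842*(1110 + (-105)²)) = √(-4449904 + 842*(1110 + 11025)) = √(-4449904 + 842*12135) = √(-4449904 + 10217670) = √5767766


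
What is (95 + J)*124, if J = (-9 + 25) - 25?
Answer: 10664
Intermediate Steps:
J = -9 (J = 16 - 25 = -9)
(95 + J)*124 = (95 - 9)*124 = 86*124 = 10664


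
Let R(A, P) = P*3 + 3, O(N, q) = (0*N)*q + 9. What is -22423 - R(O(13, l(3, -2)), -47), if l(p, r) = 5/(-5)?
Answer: -22285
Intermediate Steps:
l(p, r) = -1 (l(p, r) = 5*(-⅕) = -1)
O(N, q) = 9 (O(N, q) = 0*q + 9 = 0 + 9 = 9)
R(A, P) = 3 + 3*P (R(A, P) = 3*P + 3 = 3 + 3*P)
-22423 - R(O(13, l(3, -2)), -47) = -22423 - (3 + 3*(-47)) = -22423 - (3 - 141) = -22423 - 1*(-138) = -22423 + 138 = -22285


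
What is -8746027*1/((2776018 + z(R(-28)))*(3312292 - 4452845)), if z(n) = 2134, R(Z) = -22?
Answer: 8746027/3168629598056 ≈ 2.7602e-6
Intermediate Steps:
-8746027*1/((2776018 + z(R(-28)))*(3312292 - 4452845)) = -8746027*1/((2776018 + 2134)*(3312292 - 4452845)) = -8746027/(2778152*(-1140553)) = -8746027/(-3168629598056) = -8746027*(-1/3168629598056) = 8746027/3168629598056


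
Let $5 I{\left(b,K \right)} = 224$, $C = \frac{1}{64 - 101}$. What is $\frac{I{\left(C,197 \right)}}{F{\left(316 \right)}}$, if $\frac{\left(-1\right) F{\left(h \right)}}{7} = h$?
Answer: $- \frac{8}{395} \approx -0.020253$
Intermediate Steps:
$C = - \frac{1}{37}$ ($C = \frac{1}{-37} = - \frac{1}{37} \approx -0.027027$)
$I{\left(b,K \right)} = \frac{224}{5}$ ($I{\left(b,K \right)} = \frac{1}{5} \cdot 224 = \frac{224}{5}$)
$F{\left(h \right)} = - 7 h$
$\frac{I{\left(C,197 \right)}}{F{\left(316 \right)}} = \frac{224}{5 \left(\left(-7\right) 316\right)} = \frac{224}{5 \left(-2212\right)} = \frac{224}{5} \left(- \frac{1}{2212}\right) = - \frac{8}{395}$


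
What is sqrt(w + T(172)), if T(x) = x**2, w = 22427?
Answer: 3*sqrt(5779) ≈ 228.06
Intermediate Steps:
sqrt(w + T(172)) = sqrt(22427 + 172**2) = sqrt(22427 + 29584) = sqrt(52011) = 3*sqrt(5779)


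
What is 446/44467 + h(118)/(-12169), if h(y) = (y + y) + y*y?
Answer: -624225346/541118923 ≈ -1.1536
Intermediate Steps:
h(y) = y² + 2*y (h(y) = 2*y + y² = y² + 2*y)
446/44467 + h(118)/(-12169) = 446/44467 + (118*(2 + 118))/(-12169) = 446*(1/44467) + (118*120)*(-1/12169) = 446/44467 + 14160*(-1/12169) = 446/44467 - 14160/12169 = -624225346/541118923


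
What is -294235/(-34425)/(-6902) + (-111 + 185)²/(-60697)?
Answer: -1299472093/14208560730 ≈ -0.091457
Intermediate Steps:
-294235/(-34425)/(-6902) + (-111 + 185)²/(-60697) = -294235*(-1/34425)*(-1/6902) + 74²*(-1/60697) = (58847/6885)*(-1/6902) + 5476*(-1/60697) = -58847/47520270 - 5476/60697 = -1299472093/14208560730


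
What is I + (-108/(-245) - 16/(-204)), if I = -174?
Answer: -2167642/12495 ≈ -173.48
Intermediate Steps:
I + (-108/(-245) - 16/(-204)) = -174 + (-108/(-245) - 16/(-204)) = -174 + (-108*(-1/245) - 16*(-1/204)) = -174 + (108/245 + 4/51) = -174 + 6488/12495 = -2167642/12495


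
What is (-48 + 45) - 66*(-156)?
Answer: 10293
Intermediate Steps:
(-48 + 45) - 66*(-156) = -3 + 10296 = 10293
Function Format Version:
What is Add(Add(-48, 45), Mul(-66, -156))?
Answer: 10293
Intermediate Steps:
Add(Add(-48, 45), Mul(-66, -156)) = Add(-3, 10296) = 10293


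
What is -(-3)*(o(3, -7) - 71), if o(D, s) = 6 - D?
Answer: -204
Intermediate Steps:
-(-3)*(o(3, -7) - 71) = -(-3)*((6 - 1*3) - 71) = -(-3)*((6 - 3) - 71) = -(-3)*(3 - 71) = -(-3)*(-68) = -3*68 = -204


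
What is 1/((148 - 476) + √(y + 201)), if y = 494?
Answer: -328/106889 - √695/106889 ≈ -0.0033152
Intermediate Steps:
1/((148 - 476) + √(y + 201)) = 1/((148 - 476) + √(494 + 201)) = 1/(-328 + √695)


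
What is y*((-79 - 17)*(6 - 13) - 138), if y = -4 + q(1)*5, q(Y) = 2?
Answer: 3204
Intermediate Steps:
y = 6 (y = -4 + 2*5 = -4 + 10 = 6)
y*((-79 - 17)*(6 - 13) - 138) = 6*((-79 - 17)*(6 - 13) - 138) = 6*(-96*(-7) - 138) = 6*(672 - 138) = 6*534 = 3204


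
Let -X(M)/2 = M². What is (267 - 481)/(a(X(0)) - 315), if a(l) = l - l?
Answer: 214/315 ≈ 0.67937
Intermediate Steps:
X(M) = -2*M²
a(l) = 0
(267 - 481)/(a(X(0)) - 315) = (267 - 481)/(0 - 315) = -214/(-315) = -214*(-1/315) = 214/315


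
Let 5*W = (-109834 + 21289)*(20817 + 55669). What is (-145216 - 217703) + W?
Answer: -1354853493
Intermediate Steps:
W = -1354490574 (W = ((-109834 + 21289)*(20817 + 55669))/5 = (-88545*76486)/5 = (⅕)*(-6772452870) = -1354490574)
(-145216 - 217703) + W = (-145216 - 217703) - 1354490574 = -362919 - 1354490574 = -1354853493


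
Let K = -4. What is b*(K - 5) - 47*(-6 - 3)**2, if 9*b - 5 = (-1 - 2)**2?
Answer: -3821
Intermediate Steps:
b = 14/9 (b = 5/9 + (-1 - 2)**2/9 = 5/9 + (1/9)*(-3)**2 = 5/9 + (1/9)*9 = 5/9 + 1 = 14/9 ≈ 1.5556)
b*(K - 5) - 47*(-6 - 3)**2 = 14*(-4 - 5)/9 - 47*(-6 - 3)**2 = (14/9)*(-9) - 47*(-9)**2 = -14 - 47*81 = -14 - 3807 = -3821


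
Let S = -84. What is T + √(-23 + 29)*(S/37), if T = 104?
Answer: 104 - 84*√6/37 ≈ 98.439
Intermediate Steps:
T + √(-23 + 29)*(S/37) = 104 + √(-23 + 29)*(-84/37) = 104 + √6*(-84*1/37) = 104 + √6*(-84/37) = 104 - 84*√6/37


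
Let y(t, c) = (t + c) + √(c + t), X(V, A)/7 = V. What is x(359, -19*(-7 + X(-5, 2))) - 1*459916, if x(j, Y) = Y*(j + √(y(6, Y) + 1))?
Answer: -173434 + 798*√(805 + 2*√201) ≈ -1.5040e+5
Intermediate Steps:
X(V, A) = 7*V
y(t, c) = c + t + √(c + t) (y(t, c) = (c + t) + √(c + t) = c + t + √(c + t))
x(j, Y) = Y*(j + √(7 + Y + √(6 + Y))) (x(j, Y) = Y*(j + √((Y + 6 + √(Y + 6)) + 1)) = Y*(j + √((Y + 6 + √(6 + Y)) + 1)) = Y*(j + √((6 + Y + √(6 + Y)) + 1)) = Y*(j + √(7 + Y + √(6 + Y))))
x(359, -19*(-7 + X(-5, 2))) - 1*459916 = (-19*(-7 + 7*(-5)))*(359 + √(7 - 19*(-7 + 7*(-5)) + √(6 - 19*(-7 + 7*(-5))))) - 1*459916 = (-19*(-7 - 35))*(359 + √(7 - 19*(-7 - 35) + √(6 - 19*(-7 - 35)))) - 459916 = (-19*(-42))*(359 + √(7 - 19*(-42) + √(6 - 19*(-42)))) - 459916 = 798*(359 + √(7 + 798 + √(6 + 798))) - 459916 = 798*(359 + √(7 + 798 + √804)) - 459916 = 798*(359 + √(7 + 798 + 2*√201)) - 459916 = 798*(359 + √(805 + 2*√201)) - 459916 = (286482 + 798*√(805 + 2*√201)) - 459916 = -173434 + 798*√(805 + 2*√201)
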